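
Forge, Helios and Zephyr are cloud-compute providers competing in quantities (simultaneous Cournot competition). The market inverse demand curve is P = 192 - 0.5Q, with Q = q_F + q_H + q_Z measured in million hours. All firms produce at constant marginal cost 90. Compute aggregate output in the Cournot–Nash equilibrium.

153

Each firm earns π_i = (192 - 0.5Q)q_i - 90q_i.
Setting ∂π_i/∂q_i = 0 with rivals' quantities fixed: 102 - q_i - (1/2)·Σ_{j≠i} q_j = 0.
With identical firms every q_j equals q_i, so Σ_{j≠i} q_j = 2q_i and 102 = 2q_i, giving q_i = 51.
Total output Q = 51 + 51 + 51 = 153.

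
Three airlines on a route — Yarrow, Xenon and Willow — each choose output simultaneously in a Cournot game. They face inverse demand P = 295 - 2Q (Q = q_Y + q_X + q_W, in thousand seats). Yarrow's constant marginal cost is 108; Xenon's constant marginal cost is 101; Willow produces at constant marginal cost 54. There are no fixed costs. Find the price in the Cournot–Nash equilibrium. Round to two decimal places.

139.50

Yarrow's profit: π_Y = (295 - 2Q)q_Y - (108q_Y). Setting ∂π_Y/∂q_Y = 0: 187 - 4q_Y - 2(q_X + q_W) = 0.
Xenon's profit: π_X = (295 - 2Q)q_X - (101q_X). Setting ∂π_X/∂q_X = 0: 194 - 4q_X - 2(q_Y + q_W) = 0.
Willow's first-order condition: 241 - 4q_W - 2(q_Y + q_X) = 0.
Summing all 3 equations gives 622 − 8Q = 0, hence Q = 311/4.
Back-substituting: q_Y = (187 − 311/2)/2 = 63/4, q_X = (194 − 311/2)/2 = 77/4, q_W = (241 − 311/2)/2 = 171/4.
Total output Q = 311/4, so price P = 295 - 2·(311/4) = 279/2.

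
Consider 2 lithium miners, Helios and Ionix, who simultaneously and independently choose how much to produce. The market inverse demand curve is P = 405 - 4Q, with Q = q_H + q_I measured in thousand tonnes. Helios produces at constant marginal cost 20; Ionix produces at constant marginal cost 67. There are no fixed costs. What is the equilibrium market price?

164

Helios's profit: π_H = (405 - 4Q)q_H - (20q_H). Setting ∂π_H/∂q_H = 0: 385 - 8q_H - 4(q_I) = 0.
Ionix's first-order condition: 338 - 8q_I - 4(q_H) = 0.
Rearranging gives the reaction functions q_H = (385 - 4q_I)/8 and q_I = (338 - 4q_H)/8.
Substituting one into the other gives q_H = 36 and q_I = 97/4.
Total output Q = 241/4, so price P = 405 - 4·(241/4) = 164.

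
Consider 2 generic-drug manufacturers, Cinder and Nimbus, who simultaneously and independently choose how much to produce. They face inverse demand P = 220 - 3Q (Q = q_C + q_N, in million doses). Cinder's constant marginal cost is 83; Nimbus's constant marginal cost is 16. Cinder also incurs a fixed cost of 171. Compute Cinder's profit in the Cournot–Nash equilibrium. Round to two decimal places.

Cinder's profit: π_C = (220 - 3Q)q_C - (83q_C). Setting ∂π_C/∂q_C = 0: 137 - 6q_C - 3(q_N) = 0.
Nimbus's first-order condition: 204 - 6q_N - 3(q_C) = 0.
Best responses: q_C = (137 - 3q_N)/6, q_N = (204 - 3q_C)/6.
Substituting one into the other gives q_C = 70/9 and q_N = 271/9.
Price P = 220 - 3·(341/9) = 319/3.
Cinder's profit: (319/3 - 83)·(70/9) - 171 = 283/27.

10.48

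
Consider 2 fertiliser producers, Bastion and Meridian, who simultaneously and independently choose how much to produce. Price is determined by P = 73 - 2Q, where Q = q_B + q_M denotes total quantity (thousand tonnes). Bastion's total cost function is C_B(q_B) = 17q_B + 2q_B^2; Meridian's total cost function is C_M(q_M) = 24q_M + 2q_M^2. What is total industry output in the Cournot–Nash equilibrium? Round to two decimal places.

10.50

Bastion's profit: π_B = (73 - 2Q)q_B - (17q_B + 2q_B²). Setting ∂π_B/∂q_B = 0: 56 - 8q_B - 2(q_M) = 0.
Meridian's profit: π_M = (73 - 2Q)q_M - (24q_M + 2q_M²). Setting ∂π_M/∂q_M = 0: 49 - 8q_M - 2(q_B) = 0.
Rearranging gives the reaction functions q_B = (56 - 2q_M)/8 and q_M = (49 - 2q_B)/8.
Substituting one into the other gives q_B = 35/6 and q_M = 14/3.
Total output Q = 35/6 + 14/3 = 21/2.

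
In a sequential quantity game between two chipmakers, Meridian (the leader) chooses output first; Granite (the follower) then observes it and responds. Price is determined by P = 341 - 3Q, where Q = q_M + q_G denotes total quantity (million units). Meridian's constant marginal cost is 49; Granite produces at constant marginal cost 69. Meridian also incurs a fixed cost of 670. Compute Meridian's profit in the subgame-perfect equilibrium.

3386

The follower Granite best-responds to any q_M: π_G = (341 - 3Q)q_G - 69q_G.
Follower FOC: 272 - 3q_M - 6q_G = 0, so q_G(q_M) = (272 - 3q_M)/6.
Meridian substitutes q_G(q_M) into its own profit: π_M = q_M(341 - 3q_M - (272 - 3q_M)/2) - 49q_M = (205 - (3/2)q_M)q_M - 49q_M.
The leader's first-order condition 156 - 3q_M = 0 yields q_M = 52.
Then q_G = (272 - 3·52)/6 = 58/3.
Price P = 341 - 3·(214/3) = 127.
Meridian's profit: (127 - 49)·52 - 670 = 3386.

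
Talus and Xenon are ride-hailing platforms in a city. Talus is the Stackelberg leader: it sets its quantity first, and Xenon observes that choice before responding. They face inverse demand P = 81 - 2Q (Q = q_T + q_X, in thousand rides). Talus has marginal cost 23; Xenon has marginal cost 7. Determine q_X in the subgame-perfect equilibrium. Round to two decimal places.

The follower Xenon best-responds to any q_T: π_X = (81 - 2Q)q_X - 7q_X.
Setting the follower's marginal profit to zero, 74 - 2q_T - 4q_X = 0, i.e. q_X = (74 - 2q_T)/4.
Talus substitutes q_X(q_T) into its own profit: π_T = q_T(81 - 2q_T - (74 - 2q_T)/2) - 23q_T = (44 - q_T)q_T - 23q_T.
Leader FOC: 21 - 2q_T = 0, so q_T = 21/2.
Then q_X = (74 - 2·(21/2))/4 = 53/4.

13.25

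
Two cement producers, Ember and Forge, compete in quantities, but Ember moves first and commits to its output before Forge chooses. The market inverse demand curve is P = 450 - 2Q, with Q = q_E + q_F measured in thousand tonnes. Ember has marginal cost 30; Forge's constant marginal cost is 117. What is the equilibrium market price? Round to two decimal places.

156.75

The follower Forge best-responds to any q_E: π_F = (450 - 2Q)q_F - 117q_F.
Follower FOC: 333 - 2q_E - 4q_F = 0, so q_F(q_E) = (333 - 2q_E)/4.
Ember substitutes q_F(q_E) into its own profit: π_E = q_E(450 - 2q_E - (333 - 2q_E)/2) - 30q_E = (567/2 - q_E)q_E - 30q_E.
The leader's first-order condition 507/2 - 2q_E = 0 yields q_E = 507/4.
Then q_F = (333 - 2·(507/4))/4 = 159/8.
Total output Q = 1173/8, so price P = 450 - 2·(1173/8) = 627/4.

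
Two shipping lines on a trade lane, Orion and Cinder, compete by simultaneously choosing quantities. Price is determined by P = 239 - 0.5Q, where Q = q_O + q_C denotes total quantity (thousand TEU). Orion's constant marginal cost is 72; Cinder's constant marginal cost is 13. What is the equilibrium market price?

Orion's profit: π_O = (239 - 0.5Q)q_O - (72q_O). Setting ∂π_O/∂q_O = 0: 167 - q_O - (1/2)(q_C) = 0.
Cinder's first-order condition: 226 - q_C - (1/2)(q_O) = 0.
So q_O = (167 - (1/2)q_C) and q_C = (226 - (1/2)q_O).
Solving the pair: q_O = 72, q_C = 190.
Total output Q = 262, so price P = 239 - (1/2)·262 = 108.

108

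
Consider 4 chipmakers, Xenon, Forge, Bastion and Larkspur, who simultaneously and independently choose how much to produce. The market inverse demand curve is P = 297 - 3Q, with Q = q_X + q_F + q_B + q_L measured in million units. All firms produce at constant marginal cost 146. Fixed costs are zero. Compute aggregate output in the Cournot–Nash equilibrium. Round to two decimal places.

40.27

Each firm earns π_i = (297 - 3Q)q_i - 146q_i.
Setting ∂π_i/∂q_i = 0 with rivals' quantities fixed: 151 - 6q_i - 3·Σ_{j≠i} q_j = 0.
By symmetry each firm produces the same amount; substituting Σ_{j≠i} q_j = 3q_i yields q_i = 151/15.
Total output Q = 151/15 + 151/15 + 151/15 + 151/15 = 604/15.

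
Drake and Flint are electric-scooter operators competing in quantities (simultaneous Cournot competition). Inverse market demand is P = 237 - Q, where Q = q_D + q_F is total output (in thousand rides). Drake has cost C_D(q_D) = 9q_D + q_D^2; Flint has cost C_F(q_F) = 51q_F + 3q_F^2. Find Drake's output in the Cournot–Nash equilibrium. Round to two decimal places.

Drake's profit: π_D = (237 - Q)q_D - (9q_D + q_D²). Setting ∂π_D/∂q_D = 0: 228 - 4q_D - (q_F) = 0.
Flint's profit: π_F = (237 - Q)q_F - (51q_F + 3q_F²). Setting ∂π_F/∂q_F = 0: 186 - 8q_F - (q_D) = 0.
Rearranging gives the reaction functions q_D = (228 - q_F)/4 and q_F = (186 - q_D)/8.
Substituting one into the other gives q_D = 1638/31 and q_F = 516/31.

52.84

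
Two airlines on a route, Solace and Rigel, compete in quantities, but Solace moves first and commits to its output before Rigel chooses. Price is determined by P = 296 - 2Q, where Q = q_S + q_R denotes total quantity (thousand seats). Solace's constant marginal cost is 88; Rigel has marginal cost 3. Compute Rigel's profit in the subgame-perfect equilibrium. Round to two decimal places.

The follower Rigel best-responds to any q_S: π_R = (296 - 2Q)q_R - 3q_R.
Setting the follower's marginal profit to zero, 293 - 2q_S - 4q_R = 0, i.e. q_R = (293 - 2q_S)/4.
Solace substitutes q_R(q_S) into its own profit: π_S = q_S(296 - 2q_S - (293 - 2q_S)/2) - 88q_S = (299/2 - q_S)q_S - 88q_S.
The leader's first-order condition 123/2 - 2q_S = 0 yields q_S = 123/4.
Then q_R = (293 - 2·(123/4))/4 = 463/8.
Price P = 296 - 2·(709/8) = 475/4.
Rigel's profit: (475/4 - 3)·(463/8) = 6699.0313.

6699.03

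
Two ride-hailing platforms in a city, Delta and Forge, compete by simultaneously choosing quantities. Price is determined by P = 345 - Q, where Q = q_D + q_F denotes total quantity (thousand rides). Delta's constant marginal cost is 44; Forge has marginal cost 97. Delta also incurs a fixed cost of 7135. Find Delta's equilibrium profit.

Delta's profit: π_D = (345 - Q)q_D - (44q_D). Setting ∂π_D/∂q_D = 0: 301 - 2q_D - (q_F) = 0.
Forge's first-order condition: 248 - 2q_F - (q_D) = 0.
Best responses: q_D = (301 - q_F)/2, q_F = (248 - q_D)/2.
Substituting one into the other gives q_D = 118 and q_F = 65.
Price P = 345 - 183 = 162.
Delta's profit: (162 - 44)·118 - 7135 = 6789.

6789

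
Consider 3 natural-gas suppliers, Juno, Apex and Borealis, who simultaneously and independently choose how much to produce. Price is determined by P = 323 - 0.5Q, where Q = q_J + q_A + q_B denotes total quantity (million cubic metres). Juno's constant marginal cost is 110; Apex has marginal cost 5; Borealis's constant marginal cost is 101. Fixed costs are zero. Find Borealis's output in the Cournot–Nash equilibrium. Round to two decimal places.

67.50

Juno's profit: π_J = (323 - 0.5Q)q_J - (110q_J). Setting ∂π_J/∂q_J = 0: 213 - q_J - (1/2)(q_A + q_B) = 0.
Apex's profit: π_A = (323 - 0.5Q)q_A - (5q_A). Setting ∂π_A/∂q_A = 0: 318 - q_A - (1/2)(q_J + q_B) = 0.
Borealis's profit: π_B = (323 - 0.5Q)q_B - (101q_B). Setting ∂π_B/∂q_B = 0: 222 - q_B - (1/2)(q_J + q_A) = 0.
Summing all 3 equations gives 753 − 2Q = 0, hence Q = 753/2.
Back-substituting: q_J = (213 − 753/4)/(1/2) = 99/2, q_A = (318 − 753/4)/(1/2) = 519/2, q_B = (222 − 753/4)/(1/2) = 135/2.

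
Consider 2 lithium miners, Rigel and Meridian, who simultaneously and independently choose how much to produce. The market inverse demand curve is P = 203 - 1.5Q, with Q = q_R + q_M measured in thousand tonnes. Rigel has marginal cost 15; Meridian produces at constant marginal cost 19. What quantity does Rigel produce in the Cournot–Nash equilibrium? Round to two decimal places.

Rigel's profit: π_R = (203 - 1.5Q)q_R - (15q_R). Setting ∂π_R/∂q_R = 0: 188 - 3q_R - (3/2)(q_M) = 0.
Meridian's profit: π_M = (203 - 1.5Q)q_M - (19q_M). Setting ∂π_M/∂q_M = 0: 184 - 3q_M - (3/2)(q_R) = 0.
Best responses: q_R = (188 - (3/2)q_M)/3, q_M = (184 - (3/2)q_R)/3.
Solving the pair: q_R = 128/3, q_M = 40.

42.67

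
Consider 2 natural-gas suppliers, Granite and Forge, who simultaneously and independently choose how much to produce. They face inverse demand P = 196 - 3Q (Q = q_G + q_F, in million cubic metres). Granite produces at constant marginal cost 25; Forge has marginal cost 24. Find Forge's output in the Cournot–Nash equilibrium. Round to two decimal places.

Granite's profit: π_G = (196 - 3Q)q_G - (25q_G). Setting ∂π_G/∂q_G = 0: 171 - 6q_G - 3(q_F) = 0.
Forge's first-order condition: 172 - 6q_F - 3(q_G) = 0.
Rearranging gives the reaction functions q_G = (171 - 3q_F)/6 and q_F = (172 - 3q_G)/6.
Substituting one into the other gives q_G = 170/9 and q_F = 173/9.

19.22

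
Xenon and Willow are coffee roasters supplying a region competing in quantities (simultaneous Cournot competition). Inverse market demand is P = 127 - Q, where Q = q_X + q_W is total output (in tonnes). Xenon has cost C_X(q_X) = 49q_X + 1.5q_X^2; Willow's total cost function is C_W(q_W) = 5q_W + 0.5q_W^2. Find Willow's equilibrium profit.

Xenon's profit: π_X = (127 - Q)q_X - (49q_X + (3/2)q_X²). Setting ∂π_X/∂q_X = 0: 78 - 5q_X - (q_W) = 0.
Willow's profit: π_W = (127 - Q)q_W - (5q_W + (1/2)q_W²). Setting ∂π_W/∂q_W = 0: 122 - 3q_W - (q_X) = 0.
Rearranging gives the reaction functions q_X = (78 - q_W)/5 and q_W = (122 - q_X)/3.
Solving the pair: q_X = 8, q_W = 38.
Price P = 127 - 46 = 81.
Willow's profit: 81·38 - 5·38 - (1/2)·38² = 2166.

2166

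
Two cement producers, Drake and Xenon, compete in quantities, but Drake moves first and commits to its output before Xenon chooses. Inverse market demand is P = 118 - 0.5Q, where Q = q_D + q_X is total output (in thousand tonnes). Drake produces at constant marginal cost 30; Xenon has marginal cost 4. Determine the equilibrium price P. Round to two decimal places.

45.50

Solve by backward induction. Given q_D, the follower Xenon maximises π_X = (118 - (1/2)q_D - (1/2)q_X)q_X - 4q_X.
Setting the follower's marginal profit to zero, 114 - (1/2)q_D - q_X = 0, i.e. q_X = (114 - (1/2)q_D).
Drake substitutes q_X(q_D) into its own profit: π_D = q_D(118 - (1/2)q_D - (114 - (1/2)q_D)/2) - 30q_D = (61 - (1/4)q_D)q_D - 30q_D.
Maximising: ∂π_D/∂q_D = 31 - (1/2)q_D = 0, giving q_D = 62.
Then q_X = (114 - (1/2)·62) = 83.
Total output Q = 145, so price P = 118 - (1/2)·145 = 91/2.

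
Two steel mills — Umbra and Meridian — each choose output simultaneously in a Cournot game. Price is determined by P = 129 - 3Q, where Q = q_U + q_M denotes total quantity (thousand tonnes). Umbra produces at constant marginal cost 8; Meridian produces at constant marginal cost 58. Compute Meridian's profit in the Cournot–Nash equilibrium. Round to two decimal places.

16.33

Umbra's profit: π_U = (129 - 3Q)q_U - (8q_U). Setting ∂π_U/∂q_U = 0: 121 - 6q_U - 3(q_M) = 0.
Meridian's first-order condition: 71 - 6q_M - 3(q_U) = 0.
Rearranging gives the reaction functions q_U = (121 - 3q_M)/6 and q_M = (71 - 3q_U)/6.
Solving the pair: q_U = 19, q_M = 7/3.
Price P = 129 - 3·(64/3) = 65.
Meridian's profit: (65 - 58)·(7/3) = 49/3.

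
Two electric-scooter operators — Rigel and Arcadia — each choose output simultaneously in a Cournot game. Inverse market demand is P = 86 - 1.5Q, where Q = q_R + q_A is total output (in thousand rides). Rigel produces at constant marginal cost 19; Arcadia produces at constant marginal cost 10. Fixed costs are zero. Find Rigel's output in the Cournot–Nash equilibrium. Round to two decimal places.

Rigel's profit: π_R = (86 - 1.5Q)q_R - (19q_R). Setting ∂π_R/∂q_R = 0: 67 - 3q_R - (3/2)(q_A) = 0.
Arcadia's first-order condition: 76 - 3q_A - (3/2)(q_R) = 0.
Rearranging gives the reaction functions q_R = (67 - (3/2)q_A)/3 and q_A = (76 - (3/2)q_R)/3.
Solving the pair: q_R = 116/9, q_A = 170/9.

12.89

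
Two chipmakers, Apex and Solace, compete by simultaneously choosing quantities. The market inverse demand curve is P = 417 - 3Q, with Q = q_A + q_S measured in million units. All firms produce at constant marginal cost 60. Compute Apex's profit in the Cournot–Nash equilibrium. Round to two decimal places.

4720.33

Each firm earns π_i = (417 - 3Q)q_i - 60q_i.
First-order condition (treating rivals' output as given): 357 - 6q_i - 3q_j = 0.
With identical firms every q_j equals q_i, so q_j = q_i and 357 = 9q_i, giving q_i = 119/3.
Price P = 417 - 3·(238/3) = 179.
Apex's profit: (179 - 60)·(119/3) = 4720.3333.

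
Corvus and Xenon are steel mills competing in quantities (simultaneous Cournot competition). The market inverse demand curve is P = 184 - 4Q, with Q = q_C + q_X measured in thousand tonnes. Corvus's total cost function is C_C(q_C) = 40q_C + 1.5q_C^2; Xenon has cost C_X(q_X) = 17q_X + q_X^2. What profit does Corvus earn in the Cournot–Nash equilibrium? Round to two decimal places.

370.97

Corvus's profit: π_C = (184 - 4Q)q_C - (40q_C + (3/2)q_C²). Setting ∂π_C/∂q_C = 0: 144 - 11q_C - 4(q_X) = 0.
Xenon's first-order condition: 167 - 10q_X - 4(q_C) = 0.
Best responses: q_C = (144 - 4q_X)/11, q_X = (167 - 4q_C)/10.
Substituting one into the other gives q_C = 386/47 and q_X = 1261/94.
Price P = 184 - 4·21.6277 = 97.4894.
Corvus's profit: 97.4894·(386/47) - 40·(386/47) - (3/2)(386/47)² = 370.9724.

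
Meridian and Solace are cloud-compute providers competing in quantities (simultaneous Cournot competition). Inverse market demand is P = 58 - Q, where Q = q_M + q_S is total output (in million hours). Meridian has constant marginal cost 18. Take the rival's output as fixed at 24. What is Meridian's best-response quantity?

With the rival's output fixed at 24, Meridian's profit is π_M = (58 - 24 - q_M)q_M - (18q_M) = (34 - q_M)q_M - (18q_M).
∂π_M/∂q_M = 16 - 2q_M = 0, so q_M = 8.

8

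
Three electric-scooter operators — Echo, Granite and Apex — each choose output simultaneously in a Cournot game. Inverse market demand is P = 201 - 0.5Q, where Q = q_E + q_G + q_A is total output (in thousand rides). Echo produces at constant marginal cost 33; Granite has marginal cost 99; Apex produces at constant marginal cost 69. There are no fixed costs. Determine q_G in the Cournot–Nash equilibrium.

3

Echo's profit: π_E = (201 - 0.5Q)q_E - (33q_E). Setting ∂π_E/∂q_E = 0: 168 - q_E - (1/2)(q_G + q_A) = 0.
Granite's first-order condition: 102 - q_G - (1/2)(q_E + q_A) = 0.
Apex's first-order condition: 132 - q_A - (1/2)(q_E + q_G) = 0.
Summing all 3 equations gives 402 − 2Q = 0, hence Q = 201.
Back-substituting: q_E = (168 − 201/2)/(1/2) = 135, q_G = (102 − 201/2)/(1/2) = 3, q_A = (132 − 201/2)/(1/2) = 63.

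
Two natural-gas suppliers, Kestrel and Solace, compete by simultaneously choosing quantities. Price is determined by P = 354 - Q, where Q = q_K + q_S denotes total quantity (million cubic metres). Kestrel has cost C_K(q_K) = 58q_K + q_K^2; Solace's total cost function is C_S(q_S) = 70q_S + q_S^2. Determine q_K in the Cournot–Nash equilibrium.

Kestrel's profit: π_K = (354 - Q)q_K - (58q_K + q_K²). Setting ∂π_K/∂q_K = 0: 296 - 4q_K - (q_S) = 0.
Solace's profit: π_S = (354 - Q)q_S - (70q_S + q_S²). Setting ∂π_S/∂q_S = 0: 284 - 4q_S - (q_K) = 0.
So q_K = (296 - q_S)/4 and q_S = (284 - q_K)/4.
Substituting one into the other gives q_K = 60 and q_S = 56.

60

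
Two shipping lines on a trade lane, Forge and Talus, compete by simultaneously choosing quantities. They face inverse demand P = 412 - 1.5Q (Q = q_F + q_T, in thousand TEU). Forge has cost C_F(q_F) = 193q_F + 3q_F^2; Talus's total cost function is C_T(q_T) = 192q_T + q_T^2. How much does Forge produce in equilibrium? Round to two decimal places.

17.89

Forge's profit: π_F = (412 - 1.5Q)q_F - (193q_F + 3q_F²). Setting ∂π_F/∂q_F = 0: 219 - 9q_F - (3/2)(q_T) = 0.
Talus's first-order condition: 220 - 5q_T - (3/2)(q_F) = 0.
So q_F = (219 - (3/2)q_T)/9 and q_T = (220 - (3/2)q_F)/5.
Substituting one into the other gives q_F = 340/19 and q_T = 734/19.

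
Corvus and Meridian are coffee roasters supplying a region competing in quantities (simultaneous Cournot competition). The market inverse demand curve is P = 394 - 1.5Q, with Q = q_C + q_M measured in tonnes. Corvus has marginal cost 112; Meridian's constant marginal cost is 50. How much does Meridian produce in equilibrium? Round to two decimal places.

90.22

Corvus's profit: π_C = (394 - 1.5Q)q_C - (112q_C). Setting ∂π_C/∂q_C = 0: 282 - 3q_C - (3/2)(q_M) = 0.
Meridian's profit: π_M = (394 - 1.5Q)q_M - (50q_M). Setting ∂π_M/∂q_M = 0: 344 - 3q_M - (3/2)(q_C) = 0.
Rearranging gives the reaction functions q_C = (282 - (3/2)q_M)/3 and q_M = (344 - (3/2)q_C)/3.
Solving the pair: q_C = 440/9, q_M = 812/9.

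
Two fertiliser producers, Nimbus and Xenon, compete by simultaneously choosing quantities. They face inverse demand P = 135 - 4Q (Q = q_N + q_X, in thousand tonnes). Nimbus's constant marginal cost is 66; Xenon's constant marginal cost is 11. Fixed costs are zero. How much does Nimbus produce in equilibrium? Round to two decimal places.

Nimbus's profit: π_N = (135 - 4Q)q_N - (66q_N). Setting ∂π_N/∂q_N = 0: 69 - 8q_N - 4(q_X) = 0.
Xenon's profit: π_X = (135 - 4Q)q_X - (11q_X). Setting ∂π_X/∂q_X = 0: 124 - 8q_X - 4(q_N) = 0.
Best responses: q_N = (69 - 4q_X)/8, q_X = (124 - 4q_N)/8.
Substituting one into the other gives q_N = 7/6 and q_X = 179/12.

1.17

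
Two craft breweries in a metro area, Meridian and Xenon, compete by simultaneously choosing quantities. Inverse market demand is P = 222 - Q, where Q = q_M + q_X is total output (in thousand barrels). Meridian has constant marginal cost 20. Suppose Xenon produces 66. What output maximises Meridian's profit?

68

With the rival's output fixed at 66, Meridian's profit is π_M = (222 - 66 - q_M)q_M - (20q_M) = (156 - q_M)q_M - (20q_M).
∂π_M/∂q_M = 136 - 2q_M = 0, so q_M = 68.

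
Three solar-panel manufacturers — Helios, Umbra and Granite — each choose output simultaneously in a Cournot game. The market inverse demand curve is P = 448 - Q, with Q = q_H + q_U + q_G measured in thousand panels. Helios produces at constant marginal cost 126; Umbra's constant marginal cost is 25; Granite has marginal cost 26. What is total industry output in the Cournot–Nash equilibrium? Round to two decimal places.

Helios's profit: π_H = (448 - Q)q_H - (126q_H). Setting ∂π_H/∂q_H = 0: 322 - 2q_H - (q_U + q_G) = 0.
Umbra's first-order condition: 423 - 2q_U - (q_H + q_G) = 0.
Granite's profit: π_G = (448 - Q)q_G - (26q_G). Setting ∂π_G/∂q_G = 0: 422 - 2q_G - (q_H + q_U) = 0.
Summing all 3 equations gives 1167 − 4Q = 0, hence Q = 1167/4.
Back-substituting: q_H = (322 − 1167/4) = 121/4, q_U = (423 − 1167/4) = 525/4, q_G = (422 − 1167/4) = 521/4.
Total output Q = 121/4 + 525/4 + 521/4 = 1167/4.

291.75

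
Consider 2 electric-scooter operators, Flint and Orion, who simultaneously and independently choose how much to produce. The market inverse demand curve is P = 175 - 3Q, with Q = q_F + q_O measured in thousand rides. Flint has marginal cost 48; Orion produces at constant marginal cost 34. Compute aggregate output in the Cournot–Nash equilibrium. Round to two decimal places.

Flint's profit: π_F = (175 - 3Q)q_F - (48q_F). Setting ∂π_F/∂q_F = 0: 127 - 6q_F - 3(q_O) = 0.
Orion's profit: π_O = (175 - 3Q)q_O - (34q_O). Setting ∂π_O/∂q_O = 0: 141 - 6q_O - 3(q_F) = 0.
Best responses: q_F = (127 - 3q_O)/6, q_O = (141 - 3q_F)/6.
Substituting one into the other gives q_F = 113/9 and q_O = 155/9.
Total output Q = 113/9 + 155/9 = 268/9.

29.78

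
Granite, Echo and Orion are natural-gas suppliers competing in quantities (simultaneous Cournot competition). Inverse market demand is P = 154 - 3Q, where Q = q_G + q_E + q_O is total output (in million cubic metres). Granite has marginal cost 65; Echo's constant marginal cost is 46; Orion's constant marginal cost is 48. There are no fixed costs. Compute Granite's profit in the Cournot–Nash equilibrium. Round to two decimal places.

58.52

Granite's profit: π_G = (154 - 3Q)q_G - (65q_G). Setting ∂π_G/∂q_G = 0: 89 - 6q_G - 3(q_E + q_O) = 0.
Echo's first-order condition: 108 - 6q_E - 3(q_G + q_O) = 0.
Orion's first-order condition: 106 - 6q_O - 3(q_G + q_E) = 0.
Summing all 3 equations gives 303 − 12Q = 0, hence Q = 101/4.
Back-substituting: q_G = (89 − 303/4)/3 = 53/12, q_E = (108 − 303/4)/3 = 43/4, q_O = (106 − 303/4)/3 = 121/12.
Price P = 154 - 3·(101/4) = 313/4.
Granite's profit: (313/4 - 65)·(53/12) = 58.5208.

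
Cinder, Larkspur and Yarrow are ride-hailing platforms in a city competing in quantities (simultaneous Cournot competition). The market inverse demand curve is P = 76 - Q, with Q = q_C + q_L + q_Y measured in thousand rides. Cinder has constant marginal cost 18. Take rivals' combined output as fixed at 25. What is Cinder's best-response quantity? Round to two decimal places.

16.50

With rivals' combined output fixed at 25, Cinder's profit is π_C = (76 - 25 - q_C)q_C - (18q_C) = (51 - q_C)q_C - (18q_C).
∂π_C/∂q_C = 33 - 2q_C = 0, so q_C = 33/2.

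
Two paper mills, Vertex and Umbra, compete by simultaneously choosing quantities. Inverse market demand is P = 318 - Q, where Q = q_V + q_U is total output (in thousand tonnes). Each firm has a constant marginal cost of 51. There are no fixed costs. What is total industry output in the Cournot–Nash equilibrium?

Each firm earns π_i = (318 - Q)q_i - 51q_i.
Setting ∂π_i/∂q_i = 0 with rivals' quantities fixed: 267 - 2q_i - q_j = 0.
With identical firms every q_j equals q_i, so q_j = q_i and 267 = 3q_i, giving q_i = 89.
Total output Q = 89 + 89 = 178.

178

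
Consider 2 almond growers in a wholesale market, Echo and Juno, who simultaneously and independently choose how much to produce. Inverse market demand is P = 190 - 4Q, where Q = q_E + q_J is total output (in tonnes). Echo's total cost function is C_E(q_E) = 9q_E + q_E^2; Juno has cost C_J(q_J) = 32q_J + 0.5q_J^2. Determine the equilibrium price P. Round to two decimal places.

Echo's profit: π_E = (190 - 4Q)q_E - (9q_E + q_E²). Setting ∂π_E/∂q_E = 0: 181 - 10q_E - 4(q_J) = 0.
Juno's profit: π_J = (190 - 4Q)q_J - (32q_J + (1/2)q_J²). Setting ∂π_J/∂q_J = 0: 158 - 9q_J - 4(q_E) = 0.
So q_E = (181 - 4q_J)/10 and q_J = (158 - 4q_E)/9.
Solving the pair: q_E = 997/74, q_J = 428/37.
Total output Q = 1853/74, so price P = 190 - 4·(1853/74) = 89.8378.

89.84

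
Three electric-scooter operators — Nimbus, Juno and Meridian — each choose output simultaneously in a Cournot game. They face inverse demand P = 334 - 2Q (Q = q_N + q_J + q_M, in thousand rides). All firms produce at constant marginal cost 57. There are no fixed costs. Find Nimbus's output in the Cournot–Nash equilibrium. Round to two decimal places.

A representative firm's profit is π_i = q_i(334 - 2Q) - 57q_i.
First-order condition (treating rivals' output as given): 277 - 4q_i - 2·Σ_{j≠i} q_j = 0.
With identical firms every q_j equals q_i, so Σ_{j≠i} q_j = 2q_i and 277 = 8q_i, giving q_i = 277/8.

34.63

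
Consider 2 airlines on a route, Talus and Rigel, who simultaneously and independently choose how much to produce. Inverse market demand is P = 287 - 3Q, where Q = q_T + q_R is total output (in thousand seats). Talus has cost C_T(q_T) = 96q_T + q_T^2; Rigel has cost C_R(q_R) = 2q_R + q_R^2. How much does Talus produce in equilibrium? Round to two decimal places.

Talus's profit: π_T = (287 - 3Q)q_T - (96q_T + q_T²). Setting ∂π_T/∂q_T = 0: 191 - 8q_T - 3(q_R) = 0.
Rigel's profit: π_R = (287 - 3Q)q_R - (2q_R + q_R²). Setting ∂π_R/∂q_R = 0: 285 - 8q_R - 3(q_T) = 0.
So q_T = (191 - 3q_R)/8 and q_R = (285 - 3q_T)/8.
Substituting one into the other gives q_T = 673/55 and q_R = 1707/55.

12.24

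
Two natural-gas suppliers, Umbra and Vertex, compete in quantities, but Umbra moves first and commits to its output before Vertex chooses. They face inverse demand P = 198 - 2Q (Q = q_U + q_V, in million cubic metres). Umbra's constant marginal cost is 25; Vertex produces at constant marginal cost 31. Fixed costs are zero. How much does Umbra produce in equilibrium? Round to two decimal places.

44.75

Solve by backward induction. Given q_U, the follower Vertex maximises π_V = (198 - 2q_U - 2q_V)q_V - 31q_V.
Setting the follower's marginal profit to zero, 167 - 2q_U - 4q_V = 0, i.e. q_V = (167 - 2q_U)/4.
The leader anticipates this reaction. Substituting into P = 198 - 2Q gives P = 229/2 - q_U, so π_U = (229/2 - q_U)q_U - 25q_U.
Leader FOC: 179/2 - 2q_U = 0, so q_U = 179/4.
Then q_V = (167 - 2·(179/4))/4 = 155/8.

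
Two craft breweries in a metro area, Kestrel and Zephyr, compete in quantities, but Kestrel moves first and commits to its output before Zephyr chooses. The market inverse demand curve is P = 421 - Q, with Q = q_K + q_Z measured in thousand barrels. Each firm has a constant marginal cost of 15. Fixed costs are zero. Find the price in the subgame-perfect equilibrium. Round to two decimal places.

The follower Zephyr best-responds to any q_K: π_Z = (421 - Q)q_Z - 15q_Z.
Follower FOC: 406 - q_K - 2q_Z = 0, so q_Z(q_K) = (406 - q_K)/2.
The leader anticipates this reaction. Substituting into P = 421 - Q gives P = 218 - (1/2)q_K, so π_K = (218 - (1/2)q_K)q_K - 15q_K.
Leader FOC: 203 - q_K = 0, so q_K = 203.
Then q_Z = (406 - 203)/2 = 203/2.
Total output Q = 609/2, so price P = 421 - 609/2 = 233/2.

116.50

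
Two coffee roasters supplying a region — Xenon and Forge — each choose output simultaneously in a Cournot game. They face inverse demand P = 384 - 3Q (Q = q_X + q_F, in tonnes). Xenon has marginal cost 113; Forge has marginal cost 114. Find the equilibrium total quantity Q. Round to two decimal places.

Xenon's profit: π_X = (384 - 3Q)q_X - (113q_X). Setting ∂π_X/∂q_X = 0: 271 - 6q_X - 3(q_F) = 0.
Forge's first-order condition: 270 - 6q_F - 3(q_X) = 0.
Rearranging gives the reaction functions q_X = (271 - 3q_F)/6 and q_F = (270 - 3q_X)/6.
Substituting one into the other gives q_X = 272/9 and q_F = 269/9.
Total output Q = 272/9 + 269/9 = 541/9.

60.11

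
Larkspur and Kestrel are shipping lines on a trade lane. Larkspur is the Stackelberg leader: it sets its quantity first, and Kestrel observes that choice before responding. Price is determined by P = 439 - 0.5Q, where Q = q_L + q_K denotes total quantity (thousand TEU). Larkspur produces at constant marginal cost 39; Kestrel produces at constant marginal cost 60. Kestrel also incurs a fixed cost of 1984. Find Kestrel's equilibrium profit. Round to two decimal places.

12212.13

The follower Kestrel best-responds to any q_L: π_K = (439 - 0.5Q)q_K - 60q_K.
Setting the follower's marginal profit to zero, 379 - (1/2)q_L - q_K = 0, i.e. q_K = (379 - (1/2)q_L).
The leader anticipates this reaction. Substituting into P = 439 - 0.5Q gives P = 499/2 - (1/4)q_L, so π_L = (499/2 - (1/4)q_L)q_L - 39q_L.
Maximising: ∂π_L/∂q_L = 421/2 - (1/2)q_L = 0, giving q_L = 421.
Then q_K = (379 - (1/2)·421) = 337/2.
Price P = 439 - (1/2)·(1179/2) = 577/4.
Kestrel's profit: (577/4 - 60)·(337/2) - 1984 = 12212.1250.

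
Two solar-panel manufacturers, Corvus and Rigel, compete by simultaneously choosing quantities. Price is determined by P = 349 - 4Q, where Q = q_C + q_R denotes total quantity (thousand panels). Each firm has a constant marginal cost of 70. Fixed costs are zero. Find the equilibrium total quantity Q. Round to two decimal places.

46.50

Each firm earns π_i = (349 - 4Q)q_i - 70q_i.
First-order condition (treating rivals' output as given): 279 - 8q_i - 4q_j = 0.
By symmetry each firm produces the same amount; substituting q_j = q_i yields q_i = 279/12 = 93/4.
Total output Q = 93/4 + 93/4 = 93/2.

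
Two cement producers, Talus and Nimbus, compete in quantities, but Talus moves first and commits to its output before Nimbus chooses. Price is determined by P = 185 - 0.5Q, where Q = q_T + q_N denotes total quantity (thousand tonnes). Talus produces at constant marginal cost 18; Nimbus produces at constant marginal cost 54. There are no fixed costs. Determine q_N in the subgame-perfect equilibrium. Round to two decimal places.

29.50

Solve by backward induction. Given q_T, the follower Nimbus maximises π_N = (185 - (1/2)q_T - (1/2)q_N)q_N - 54q_N.
Follower FOC: 131 - (1/2)q_T - q_N = 0, so q_N(q_T) = (131 - (1/2)q_T).
The leader anticipates this reaction. Substituting into P = 185 - 0.5Q gives P = 239/2 - (1/4)q_T, so π_T = (239/2 - (1/4)q_T)q_T - 18q_T.
Maximising: ∂π_T/∂q_T = 203/2 - (1/2)q_T = 0, giving q_T = 203.
Then q_N = (131 - (1/2)·203) = 59/2.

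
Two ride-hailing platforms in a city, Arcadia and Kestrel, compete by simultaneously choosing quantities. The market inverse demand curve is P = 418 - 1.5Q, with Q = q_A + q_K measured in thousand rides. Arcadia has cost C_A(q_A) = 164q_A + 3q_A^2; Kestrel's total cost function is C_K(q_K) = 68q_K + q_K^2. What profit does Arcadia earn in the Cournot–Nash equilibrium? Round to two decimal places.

1366.64

Arcadia's profit: π_A = (418 - 1.5Q)q_A - (164q_A + 3q_A²). Setting ∂π_A/∂q_A = 0: 254 - 9q_A - (3/2)(q_K) = 0.
Kestrel's profit: π_K = (418 - 1.5Q)q_K - (68q_K + q_K²). Setting ∂π_K/∂q_K = 0: 350 - 5q_K - (3/2)(q_A) = 0.
Best responses: q_A = (254 - (3/2)q_K)/9, q_K = (350 - (3/2)q_A)/5.
Solving the pair: q_A = 17.4269, q_K = 64.7719.
Price P = 418 - (3/2)·82.1988 = 294.7018.
Arcadia's profit: 294.7018·17.4269 - 164·17.4269 - 3·17.4269² = 1366.6359.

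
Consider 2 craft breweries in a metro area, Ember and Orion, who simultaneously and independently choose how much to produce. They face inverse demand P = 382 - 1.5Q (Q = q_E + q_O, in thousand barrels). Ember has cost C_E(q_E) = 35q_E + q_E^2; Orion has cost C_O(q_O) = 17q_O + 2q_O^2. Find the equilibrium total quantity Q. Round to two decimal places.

97.28

Ember's profit: π_E = (382 - 1.5Q)q_E - (35q_E + q_E²). Setting ∂π_E/∂q_E = 0: 347 - 5q_E - (3/2)(q_O) = 0.
Orion's profit: π_O = (382 - 1.5Q)q_O - (17q_O + 2q_O²). Setting ∂π_O/∂q_O = 0: 365 - 7q_O - (3/2)(q_E) = 0.
Rearranging gives the reaction functions q_E = (347 - (3/2)q_O)/5 and q_O = (365 - (3/2)q_E)/7.
Substituting one into the other gives q_E = 57.4504 and q_O = 39.8321.
Total output Q = 57.4504 + 39.8321 = 97.2824.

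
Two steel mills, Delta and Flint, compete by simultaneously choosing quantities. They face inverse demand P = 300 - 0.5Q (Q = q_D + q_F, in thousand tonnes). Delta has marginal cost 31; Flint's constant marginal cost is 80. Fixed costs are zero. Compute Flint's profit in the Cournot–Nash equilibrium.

Delta's profit: π_D = (300 - 0.5Q)q_D - (31q_D). Setting ∂π_D/∂q_D = 0: 269 - q_D - (1/2)(q_F) = 0.
Flint's profit: π_F = (300 - 0.5Q)q_F - (80q_F). Setting ∂π_F/∂q_F = 0: 220 - q_F - (1/2)(q_D) = 0.
So q_D = (269 - (1/2)q_F) and q_F = (220 - (1/2)q_D).
Substituting one into the other gives q_D = 212 and q_F = 114.
Price P = 300 - (1/2)·326 = 137.
Flint's profit: (137 - 80)·114 = 6498.

6498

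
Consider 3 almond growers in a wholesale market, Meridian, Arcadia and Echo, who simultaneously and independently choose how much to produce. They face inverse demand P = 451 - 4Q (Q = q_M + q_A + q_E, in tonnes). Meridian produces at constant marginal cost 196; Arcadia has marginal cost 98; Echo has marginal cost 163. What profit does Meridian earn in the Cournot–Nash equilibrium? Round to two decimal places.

240.25

Meridian's profit: π_M = (451 - 4Q)q_M - (196q_M). Setting ∂π_M/∂q_M = 0: 255 - 8q_M - 4(q_A + q_E) = 0.
Arcadia's profit: π_A = (451 - 4Q)q_A - (98q_A). Setting ∂π_A/∂q_A = 0: 353 - 8q_A - 4(q_M + q_E) = 0.
Echo's first-order condition: 288 - 8q_E - 4(q_M + q_A) = 0.
Adding the 3 first-order conditions: 896 − 16Q = 0, so Q = 56.
Back-substituting: q_M = (255 − 224)/4 = 31/4, q_A = (353 − 224)/4 = 129/4, q_E = (288 − 224)/4 = 16.
Price P = 451 - 4·56 = 227.
Meridian's profit: (227 - 196)·(31/4) = 961/4.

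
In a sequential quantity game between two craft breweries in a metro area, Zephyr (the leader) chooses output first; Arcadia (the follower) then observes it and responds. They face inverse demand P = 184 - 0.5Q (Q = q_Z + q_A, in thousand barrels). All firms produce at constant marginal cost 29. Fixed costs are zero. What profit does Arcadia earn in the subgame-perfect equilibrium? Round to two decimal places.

3003.13

The follower Arcadia best-responds to any q_Z: π_A = (184 - 0.5Q)q_A - 29q_A.
∂π_A/∂q_A = 155 - (1/2)q_Z - q_A = 0 gives the reaction function q_A = (155 - (1/2)q_Z).
Zephyr substitutes q_A(q_Z) into its own profit: π_Z = q_Z(184 - (1/2)q_Z - (155 - (1/2)q_Z)/2) - 29q_Z = (213/2 - (1/4)q_Z)q_Z - 29q_Z.
Leader FOC: 155/2 - (1/2)q_Z = 0, so q_Z = 155.
Then q_A = (155 - (1/2)·155) = 155/2.
Price P = 184 - (1/2)·(465/2) = 271/4.
Arcadia's profit: (271/4 - 29)·(155/2) = 3003.1250.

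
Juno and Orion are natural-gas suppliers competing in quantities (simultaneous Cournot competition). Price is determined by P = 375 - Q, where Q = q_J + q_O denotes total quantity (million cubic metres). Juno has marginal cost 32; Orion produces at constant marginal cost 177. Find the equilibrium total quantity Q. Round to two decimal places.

Juno's profit: π_J = (375 - Q)q_J - (32q_J). Setting ∂π_J/∂q_J = 0: 343 - 2q_J - (q_O) = 0.
Orion's profit: π_O = (375 - Q)q_O - (177q_O). Setting ∂π_O/∂q_O = 0: 198 - 2q_O - (q_J) = 0.
Best responses: q_J = (343 - q_O)/2, q_O = (198 - q_J)/2.
Substituting one into the other gives q_J = 488/3 and q_O = 53/3.
Total output Q = 488/3 + 53/3 = 541/3.

180.33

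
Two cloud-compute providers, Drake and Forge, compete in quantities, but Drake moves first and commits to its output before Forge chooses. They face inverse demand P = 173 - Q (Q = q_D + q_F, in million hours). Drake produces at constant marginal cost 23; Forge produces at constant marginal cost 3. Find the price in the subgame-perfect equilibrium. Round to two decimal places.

55.50

Solve by backward induction. Given q_D, the follower Forge maximises π_F = (173 - q_D - q_F)q_F - 3q_F.
Follower FOC: 170 - q_D - 2q_F = 0, so q_F(q_D) = (170 - q_D)/2.
The leader anticipates this reaction. Substituting into P = 173 - Q gives P = 88 - (1/2)q_D, so π_D = (88 - (1/2)q_D)q_D - 23q_D.
The leader's first-order condition 65 - q_D = 0 yields q_D = 65.
Then q_F = (170 - 65)/2 = 105/2.
Total output Q = 235/2, so price P = 173 - 235/2 = 111/2.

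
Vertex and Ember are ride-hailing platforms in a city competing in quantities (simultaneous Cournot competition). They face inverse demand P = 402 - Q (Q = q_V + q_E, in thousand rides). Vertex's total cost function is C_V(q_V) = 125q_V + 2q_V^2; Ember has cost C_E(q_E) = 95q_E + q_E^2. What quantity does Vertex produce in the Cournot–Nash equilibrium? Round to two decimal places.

Vertex's profit: π_V = (402 - Q)q_V - (125q_V + 2q_V²). Setting ∂π_V/∂q_V = 0: 277 - 6q_V - (q_E) = 0.
Ember's first-order condition: 307 - 4q_E - (q_V) = 0.
Rearranging gives the reaction functions q_V = (277 - q_E)/6 and q_E = (307 - q_V)/4.
Substituting one into the other gives q_V = 801/23 and q_E = 1565/23.

34.83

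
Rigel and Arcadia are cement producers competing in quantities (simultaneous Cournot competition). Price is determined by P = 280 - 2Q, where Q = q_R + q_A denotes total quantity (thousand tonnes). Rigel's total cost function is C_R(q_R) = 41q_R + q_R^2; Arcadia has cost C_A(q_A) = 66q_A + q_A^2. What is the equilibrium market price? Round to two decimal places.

Rigel's profit: π_R = (280 - 2Q)q_R - (41q_R + q_R²). Setting ∂π_R/∂q_R = 0: 239 - 6q_R - 2(q_A) = 0.
Arcadia's first-order condition: 214 - 6q_A - 2(q_R) = 0.
Rearranging gives the reaction functions q_R = (239 - 2q_A)/6 and q_A = (214 - 2q_R)/6.
Substituting one into the other gives q_R = 503/16 and q_A = 403/16.
Total output Q = 453/8, so price P = 280 - 2·(453/8) = 667/4.

166.75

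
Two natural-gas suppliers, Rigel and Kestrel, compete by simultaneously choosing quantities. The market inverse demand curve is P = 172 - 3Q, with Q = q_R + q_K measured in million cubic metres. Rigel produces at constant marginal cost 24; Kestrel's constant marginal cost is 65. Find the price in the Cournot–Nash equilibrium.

87

Rigel's profit: π_R = (172 - 3Q)q_R - (24q_R). Setting ∂π_R/∂q_R = 0: 148 - 6q_R - 3(q_K) = 0.
Kestrel's first-order condition: 107 - 6q_K - 3(q_R) = 0.
Rearranging gives the reaction functions q_R = (148 - 3q_K)/6 and q_K = (107 - 3q_R)/6.
Substituting one into the other gives q_R = 21 and q_K = 22/3.
Total output Q = 85/3, so price P = 172 - 3·(85/3) = 87.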